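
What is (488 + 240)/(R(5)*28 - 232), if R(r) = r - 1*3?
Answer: -91/22 ≈ -4.1364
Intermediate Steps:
R(r) = -3 + r (R(r) = r - 3 = -3 + r)
(488 + 240)/(R(5)*28 - 232) = (488 + 240)/((-3 + 5)*28 - 232) = 728/(2*28 - 232) = 728/(56 - 232) = 728/(-176) = 728*(-1/176) = -91/22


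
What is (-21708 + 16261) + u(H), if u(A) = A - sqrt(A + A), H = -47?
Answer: -5494 - I*sqrt(94) ≈ -5494.0 - 9.6954*I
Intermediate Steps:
u(A) = A - sqrt(2)*sqrt(A) (u(A) = A - sqrt(2*A) = A - sqrt(2)*sqrt(A))
(-21708 + 16261) + u(H) = (-21708 + 16261) + (-47 - sqrt(2)*sqrt(-47)) = -5447 + (-47 - sqrt(2)*I*sqrt(47)) = -5447 + (-47 - I*sqrt(94)) = -5494 - I*sqrt(94)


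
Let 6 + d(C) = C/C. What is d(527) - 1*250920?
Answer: -250925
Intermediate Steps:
d(C) = -5 (d(C) = -6 + C/C = -6 + 1 = -5)
d(527) - 1*250920 = -5 - 1*250920 = -5 - 250920 = -250925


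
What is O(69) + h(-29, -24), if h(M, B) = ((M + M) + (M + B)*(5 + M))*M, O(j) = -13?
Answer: -35219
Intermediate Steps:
h(M, B) = M*(2*M + (5 + M)*(B + M)) (h(M, B) = (2*M + (B + M)*(5 + M))*M = (2*M + (5 + M)*(B + M))*M = M*(2*M + (5 + M)*(B + M)))
O(69) + h(-29, -24) = -13 - 29*((-29)² + 5*(-24) + 7*(-29) - 24*(-29)) = -13 - 29*(841 - 120 - 203 + 696) = -13 - 29*1214 = -13 - 35206 = -35219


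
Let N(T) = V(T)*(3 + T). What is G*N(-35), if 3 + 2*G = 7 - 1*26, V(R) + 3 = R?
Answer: -13376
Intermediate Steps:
V(R) = -3 + R
N(T) = (-3 + T)*(3 + T)
G = -11 (G = -3/2 + (7 - 1*26)/2 = -3/2 + (7 - 26)/2 = -3/2 + (½)*(-19) = -3/2 - 19/2 = -11)
G*N(-35) = -11*(-9 + (-35)²) = -11*(-9 + 1225) = -11*1216 = -13376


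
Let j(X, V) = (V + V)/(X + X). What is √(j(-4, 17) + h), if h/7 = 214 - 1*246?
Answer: I*√913/2 ≈ 15.108*I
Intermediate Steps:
j(X, V) = V/X (j(X, V) = (2*V)/((2*X)) = (2*V)*(1/(2*X)) = V/X)
h = -224 (h = 7*(214 - 1*246) = 7*(214 - 246) = 7*(-32) = -224)
√(j(-4, 17) + h) = √(17/(-4) - 224) = √(17*(-¼) - 224) = √(-17/4 - 224) = √(-913/4) = I*√913/2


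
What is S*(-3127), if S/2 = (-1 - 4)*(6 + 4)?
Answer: 312700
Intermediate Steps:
S = -100 (S = 2*((-1 - 4)*(6 + 4)) = 2*(-5*10) = 2*(-50) = -100)
S*(-3127) = -100*(-3127) = 312700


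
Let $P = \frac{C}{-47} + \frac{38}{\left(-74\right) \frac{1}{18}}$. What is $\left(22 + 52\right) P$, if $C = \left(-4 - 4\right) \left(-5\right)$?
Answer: $- \frac{35108}{47} \approx -746.98$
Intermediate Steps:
$C = 40$ ($C = \left(-8\right) \left(-5\right) = 40$)
$P = - \frac{17554}{1739}$ ($P = \frac{40}{-47} + \frac{38}{\left(-74\right) \frac{1}{18}} = 40 \left(- \frac{1}{47}\right) + \frac{38}{\left(-74\right) \frac{1}{18}} = - \frac{40}{47} + \frac{38}{- \frac{37}{9}} = - \frac{40}{47} + 38 \left(- \frac{9}{37}\right) = - \frac{40}{47} - \frac{342}{37} = - \frac{17554}{1739} \approx -10.094$)
$\left(22 + 52\right) P = \left(22 + 52\right) \left(- \frac{17554}{1739}\right) = 74 \left(- \frac{17554}{1739}\right) = - \frac{35108}{47}$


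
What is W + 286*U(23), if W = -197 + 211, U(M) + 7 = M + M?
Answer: 11168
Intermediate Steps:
U(M) = -7 + 2*M (U(M) = -7 + (M + M) = -7 + 2*M)
W = 14
W + 286*U(23) = 14 + 286*(-7 + 2*23) = 14 + 286*(-7 + 46) = 14 + 286*39 = 14 + 11154 = 11168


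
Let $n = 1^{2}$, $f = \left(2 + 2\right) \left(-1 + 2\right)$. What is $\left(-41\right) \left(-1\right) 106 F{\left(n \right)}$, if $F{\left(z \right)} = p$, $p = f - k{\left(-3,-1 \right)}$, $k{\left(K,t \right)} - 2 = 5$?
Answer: $-13038$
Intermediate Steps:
$k{\left(K,t \right)} = 7$ ($k{\left(K,t \right)} = 2 + 5 = 7$)
$f = 4$ ($f = 4 \cdot 1 = 4$)
$p = -3$ ($p = 4 - 7 = -3$)
$n = 1$
$F{\left(z \right)} = -3$
$\left(-41\right) \left(-1\right) 106 F{\left(n \right)} = \left(-41\right) \left(-1\right) 106 \left(-3\right) = 41 \cdot 106 \left(-3\right) = 4346 \left(-3\right) = -13038$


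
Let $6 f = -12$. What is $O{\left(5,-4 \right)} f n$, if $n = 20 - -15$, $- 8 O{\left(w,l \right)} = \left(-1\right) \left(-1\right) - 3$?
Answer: $- \frac{35}{2} \approx -17.5$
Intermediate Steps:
$f = -2$ ($f = \frac{1}{6} \left(-12\right) = -2$)
$O{\left(w,l \right)} = \frac{1}{4}$ ($O{\left(w,l \right)} = - \frac{\left(-1\right) \left(-1\right) - 3}{8} = - \frac{1 - 3}{8} = \left(- \frac{1}{8}\right) \left(-2\right) = \frac{1}{4}$)
$n = 35$ ($n = 20 + 15 = 35$)
$O{\left(5,-4 \right)} f n = \frac{1}{4} \left(-2\right) 35 = \left(- \frac{1}{2}\right) 35 = - \frac{35}{2}$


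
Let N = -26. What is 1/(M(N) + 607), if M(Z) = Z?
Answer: 1/581 ≈ 0.0017212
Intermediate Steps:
1/(M(N) + 607) = 1/(-26 + 607) = 1/581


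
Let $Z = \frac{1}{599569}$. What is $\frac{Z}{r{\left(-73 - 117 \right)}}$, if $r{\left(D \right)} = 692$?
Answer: $\frac{1}{414901748} \approx 2.4102 \cdot 10^{-9}$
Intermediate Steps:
$Z = \frac{1}{599569} \approx 1.6679 \cdot 10^{-6}$
$\frac{Z}{r{\left(-73 - 117 \right)}} = \frac{1}{599569 \cdot 692} = \frac{1}{599569} \cdot \frac{1}{692} = \frac{1}{414901748}$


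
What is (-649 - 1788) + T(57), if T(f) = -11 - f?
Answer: -2505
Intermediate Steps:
(-649 - 1788) + T(57) = (-649 - 1788) + (-11 - 1*57) = -2437 + (-11 - 57) = -2437 - 68 = -2505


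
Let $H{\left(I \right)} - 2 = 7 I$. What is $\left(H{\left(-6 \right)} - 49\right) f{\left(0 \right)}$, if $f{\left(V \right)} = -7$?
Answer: $623$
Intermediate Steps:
$H{\left(I \right)} = 2 + 7 I$
$\left(H{\left(-6 \right)} - 49\right) f{\left(0 \right)} = \left(\left(2 + 7 \left(-6\right)\right) - 49\right) \left(-7\right) = \left(\left(2 - 42\right) - 49\right) \left(-7\right) = \left(-40 - 49\right) \left(-7\right) = \left(-89\right) \left(-7\right) = 623$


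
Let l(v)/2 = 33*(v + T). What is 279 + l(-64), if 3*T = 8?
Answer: -3769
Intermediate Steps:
T = 8/3 (T = (⅓)*8 = 8/3 ≈ 2.6667)
l(v) = 176 + 66*v (l(v) = 2*(33*(v + 8/3)) = 2*(33*(8/3 + v)) = 2*(88 + 33*v) = 176 + 66*v)
279 + l(-64) = 279 + (176 + 66*(-64)) = 279 + (176 - 4224) = 279 - 4048 = -3769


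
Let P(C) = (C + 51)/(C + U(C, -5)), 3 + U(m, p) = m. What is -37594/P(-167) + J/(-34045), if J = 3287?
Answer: -215661273151/1974610 ≈ -1.0922e+5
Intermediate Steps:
U(m, p) = -3 + m
P(C) = (51 + C)/(-3 + 2*C) (P(C) = (C + 51)/(C + (-3 + C)) = (51 + C)/(-3 + 2*C))
-37594/P(-167) + J/(-34045) = -37594*(-3 + 2*(-167))/(51 - 167) + 3287/(-34045) = -37594/(-116/(-3 - 334)) + 3287*(-1/34045) = -37594/(-116/(-337)) - 3287/34045 = -37594/((-1/337*(-116))) - 3287/34045 = -37594/116/337 - 3287/34045 = -37594*337/116 - 3287/34045 = -6334589/58 - 3287/34045 = -215661273151/1974610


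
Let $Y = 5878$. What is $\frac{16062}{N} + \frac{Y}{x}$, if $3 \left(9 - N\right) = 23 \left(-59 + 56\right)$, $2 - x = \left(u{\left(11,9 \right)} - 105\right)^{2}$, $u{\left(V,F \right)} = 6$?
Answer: $\frac{78601721}{156784} \approx 501.34$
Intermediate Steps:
$x = -9799$ ($x = 2 - \left(6 - 105\right)^{2} = 2 - \left(-99\right)^{2} = 2 - 9801 = -9799$)
$N = 32$ ($N = 9 - \frac{23 \left(-59 + 56\right)}{3} = 9 - \frac{23 \left(-3\right)}{3} = 9 - -23 = 9 + 23 = 32$)
$\frac{16062}{N} + \frac{Y}{x} = \frac{16062}{32} + \frac{5878}{-9799} = 16062 \cdot \frac{1}{32} + 5878 \left(- \frac{1}{9799}\right) = \frac{8031}{16} - \frac{5878}{9799} = \frac{78601721}{156784}$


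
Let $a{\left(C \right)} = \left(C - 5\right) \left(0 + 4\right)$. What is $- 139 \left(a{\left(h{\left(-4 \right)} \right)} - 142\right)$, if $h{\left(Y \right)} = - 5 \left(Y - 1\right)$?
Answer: $8618$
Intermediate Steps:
$h{\left(Y \right)} = 5 - 5 Y$ ($h{\left(Y \right)} = - 5 \left(-1 + Y\right) = 5 - 5 Y$)
$a{\left(C \right)} = -20 + 4 C$ ($a{\left(C \right)} = \left(-5 + C\right) 4 = -20 + 4 C$)
$- 139 \left(a{\left(h{\left(-4 \right)} \right)} - 142\right) = - 139 \left(\left(-20 + 4 \left(5 - -20\right)\right) - 142\right) = - 139 \left(\left(-20 + 4 \left(5 + 20\right)\right) - 142\right) = - 139 \left(\left(-20 + 4 \cdot 25\right) - 142\right) = - 139 \left(\left(-20 + 100\right) - 142\right) = - 139 \left(80 - 142\right) = \left(-139\right) \left(-62\right) = 8618$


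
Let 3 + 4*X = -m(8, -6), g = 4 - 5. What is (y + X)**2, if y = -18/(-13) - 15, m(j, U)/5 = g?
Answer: 116281/676 ≈ 172.01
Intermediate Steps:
g = -1
m(j, U) = -5 (m(j, U) = 5*(-1) = -5)
X = 1/2 (X = -3/4 + (-1*(-5))/4 = -3/4 + (1/4)*5 = -3/4 + 5/4 = 1/2 ≈ 0.50000)
y = -177/13 (y = -18*(-1/13) - 15 = 18/13 - 15 = -177/13 ≈ -13.615)
(y + X)**2 = (-177/13 + 1/2)**2 = (-341/26)**2 = 116281/676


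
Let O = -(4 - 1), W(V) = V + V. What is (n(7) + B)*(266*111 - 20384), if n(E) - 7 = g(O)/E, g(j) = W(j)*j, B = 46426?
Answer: 424513994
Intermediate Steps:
W(V) = 2*V
O = -3 (O = -1*3 = -3)
g(j) = 2*j**2 (g(j) = (2*j)*j = 2*j**2)
n(E) = 7 + 18/E (n(E) = 7 + (2*(-3)**2)/E = 7 + (2*9)/E = 7 + 18/E)
(n(7) + B)*(266*111 - 20384) = ((7 + 18/7) + 46426)*(266*111 - 20384) = ((7 + 18*(1/7)) + 46426)*(29526 - 20384) = ((7 + 18/7) + 46426)*9142 = (67/7 + 46426)*9142 = (325049/7)*9142 = 424513994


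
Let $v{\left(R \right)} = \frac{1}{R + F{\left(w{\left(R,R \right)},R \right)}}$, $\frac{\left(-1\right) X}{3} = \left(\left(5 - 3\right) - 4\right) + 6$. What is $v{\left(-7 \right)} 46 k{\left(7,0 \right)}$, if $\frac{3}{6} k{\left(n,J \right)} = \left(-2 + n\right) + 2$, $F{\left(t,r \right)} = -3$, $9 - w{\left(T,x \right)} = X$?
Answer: $- \frac{322}{5} \approx -64.4$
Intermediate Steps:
$X = -12$ ($X = - 3 \left(\left(\left(5 - 3\right) - 4\right) + 6\right) = - 3 \left(\left(2 - 4\right) + 6\right) = - 3 \left(-2 + 6\right) = \left(-3\right) 4 = -12$)
$w{\left(T,x \right)} = 21$ ($w{\left(T,x \right)} = 9 - -12 = 9 + 12 = 21$)
$k{\left(n,J \right)} = 2 n$ ($k{\left(n,J \right)} = 2 \left(\left(-2 + n\right) + 2\right) = 2 n$)
$v{\left(R \right)} = \frac{1}{-3 + R}$ ($v{\left(R \right)} = \frac{1}{R - 3} = \frac{1}{-3 + R}$)
$v{\left(-7 \right)} 46 k{\left(7,0 \right)} = \frac{1}{-3 - 7} \cdot 46 \cdot 2 \cdot 7 = \frac{1}{-10} \cdot 46 \cdot 14 = \left(- \frac{1}{10}\right) 46 \cdot 14 = \left(- \frac{23}{5}\right) 14 = - \frac{322}{5}$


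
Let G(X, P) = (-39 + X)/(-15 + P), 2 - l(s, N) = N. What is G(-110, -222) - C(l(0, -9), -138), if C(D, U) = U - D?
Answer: 35462/237 ≈ 149.63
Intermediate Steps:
l(s, N) = 2 - N
G(X, P) = (-39 + X)/(-15 + P)
G(-110, -222) - C(l(0, -9), -138) = (-39 - 110)/(-15 - 222) - (-138 - (2 - 1*(-9))) = -149/(-237) - (-138 - (2 + 9)) = -1/237*(-149) - (-138 - 1*11) = 149/237 - (-138 - 11) = 149/237 - 1*(-149) = 149/237 + 149 = 35462/237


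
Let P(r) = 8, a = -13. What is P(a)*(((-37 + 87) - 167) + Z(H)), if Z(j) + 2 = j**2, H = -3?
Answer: -880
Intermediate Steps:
Z(j) = -2 + j**2
P(a)*(((-37 + 87) - 167) + Z(H)) = 8*(((-37 + 87) - 167) + (-2 + (-3)**2)) = 8*((50 - 167) + (-2 + 9)) = 8*(-117 + 7) = 8*(-110) = -880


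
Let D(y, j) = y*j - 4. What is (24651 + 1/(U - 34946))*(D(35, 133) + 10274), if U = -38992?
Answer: 9067662044075/24646 ≈ 3.6792e+8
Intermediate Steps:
D(y, j) = -4 + j*y (D(y, j) = j*y - 4 = -4 + j*y)
(24651 + 1/(U - 34946))*(D(35, 133) + 10274) = (24651 + 1/(-38992 - 34946))*((-4 + 133*35) + 10274) = (24651 + 1/(-73938))*((-4 + 4655) + 10274) = (24651 - 1/73938)*(4651 + 10274) = (1822645637/73938)*14925 = 9067662044075/24646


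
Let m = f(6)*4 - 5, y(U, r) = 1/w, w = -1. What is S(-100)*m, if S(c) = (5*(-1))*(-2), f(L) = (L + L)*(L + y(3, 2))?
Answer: 2350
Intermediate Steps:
y(U, r) = -1 (y(U, r) = 1/(-1) = -1)
f(L) = 2*L*(-1 + L) (f(L) = (L + L)*(L - 1) = (2*L)*(-1 + L) = 2*L*(-1 + L))
m = 235 (m = (2*6*(-1 + 6))*4 - 5 = (2*6*5)*4 - 5 = 60*4 - 5 = 240 - 5 = 235)
S(c) = 10 (S(c) = -5*(-2) = 10)
S(-100)*m = 10*235 = 2350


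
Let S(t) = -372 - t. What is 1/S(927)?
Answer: -1/1299 ≈ -0.00076982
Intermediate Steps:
1/S(927) = 1/(-372 - 1*927) = 1/(-372 - 927) = 1/(-1299) = -1/1299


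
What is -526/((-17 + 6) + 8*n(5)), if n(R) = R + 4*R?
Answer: -526/189 ≈ -2.7831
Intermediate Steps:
n(R) = 5*R
-526/((-17 + 6) + 8*n(5)) = -526/((-17 + 6) + 8*(5*5)) = -526/(-11 + 8*25) = -526/(-11 + 200) = -526/189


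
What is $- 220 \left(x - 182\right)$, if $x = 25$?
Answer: $34540$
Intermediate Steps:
$- 220 \left(x - 182\right) = - 220 \left(25 - 182\right) = \left(-220\right) \left(-157\right) = 34540$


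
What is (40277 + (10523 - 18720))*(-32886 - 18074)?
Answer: -1634796800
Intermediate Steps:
(40277 + (10523 - 18720))*(-32886 - 18074) = (40277 - 8197)*(-50960) = 32080*(-50960) = -1634796800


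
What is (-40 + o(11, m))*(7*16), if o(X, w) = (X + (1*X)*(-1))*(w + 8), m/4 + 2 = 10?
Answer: -4480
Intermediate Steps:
m = 32 (m = -8 + 4*10 = -8 + 40 = 32)
o(X, w) = 0 (o(X, w) = (X + X*(-1))*(8 + w) = (X - X)*(8 + w) = 0*(8 + w) = 0)
(-40 + o(11, m))*(7*16) = (-40 + 0)*(7*16) = -40*112 = -4480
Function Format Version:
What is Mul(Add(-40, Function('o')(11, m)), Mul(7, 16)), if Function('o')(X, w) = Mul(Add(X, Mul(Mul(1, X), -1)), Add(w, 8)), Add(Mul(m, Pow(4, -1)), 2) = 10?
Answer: -4480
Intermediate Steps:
m = 32 (m = Add(-8, Mul(4, 10)) = Add(-8, 40) = 32)
Function('o')(X, w) = 0 (Function('o')(X, w) = Mul(Add(X, Mul(X, -1)), Add(8, w)) = Mul(Add(X, Mul(-1, X)), Add(8, w)) = Mul(0, Add(8, w)) = 0)
Mul(Add(-40, Function('o')(11, m)), Mul(7, 16)) = Mul(Add(-40, 0), Mul(7, 16)) = Mul(-40, 112) = -4480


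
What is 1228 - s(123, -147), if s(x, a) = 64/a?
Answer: 180580/147 ≈ 1228.4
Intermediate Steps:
1228 - s(123, -147) = 1228 - 64/(-147) = 1228 - 64*(-1)/147 = 1228 - 1*(-64/147) = 1228 + 64/147 = 180580/147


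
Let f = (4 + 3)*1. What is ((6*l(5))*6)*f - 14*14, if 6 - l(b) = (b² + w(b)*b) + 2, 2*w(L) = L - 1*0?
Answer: -8638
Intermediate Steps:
w(L) = L/2 (w(L) = (L - 1*0)/2 = (L + 0)/2 = L/2)
f = 7 (f = 7*1 = 7)
l(b) = 4 - 3*b²/2 (l(b) = 6 - ((b² + (b/2)*b) + 2) = 6 - ((b² + b²/2) + 2) = 6 - (3*b²/2 + 2) = 6 - (2 + 3*b²/2) = 6 + (-2 - 3*b²/2) = 4 - 3*b²/2)
((6*l(5))*6)*f - 14*14 = ((6*(4 - 3/2*5²))*6)*7 - 14*14 = ((6*(4 - 3/2*25))*6)*7 - 196 = ((6*(4 - 75/2))*6)*7 - 196 = ((6*(-67/2))*6)*7 - 196 = -201*6*7 - 196 = -1206*7 - 196 = -8442 - 196 = -8638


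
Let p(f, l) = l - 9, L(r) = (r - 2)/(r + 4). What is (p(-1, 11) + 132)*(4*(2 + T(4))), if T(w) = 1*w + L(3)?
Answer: 23048/7 ≈ 3292.6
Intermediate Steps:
L(r) = (-2 + r)/(4 + r)
p(f, l) = -9 + l
T(w) = ⅐ + w (T(w) = 1*w + (-2 + 3)/(4 + 3) = w + 1/7 = w + (⅐)*1 = w + ⅐ = ⅐ + w)
(p(-1, 11) + 132)*(4*(2 + T(4))) = ((-9 + 11) + 132)*(4*(2 + (⅐ + 4))) = (2 + 132)*(4*(2 + 29/7)) = 134*(4*(43/7)) = 134*(172/7) = 23048/7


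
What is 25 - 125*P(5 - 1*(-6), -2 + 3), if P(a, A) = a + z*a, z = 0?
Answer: -1350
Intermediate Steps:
P(a, A) = a (P(a, A) = a + 0*a = a + 0 = a)
25 - 125*P(5 - 1*(-6), -2 + 3) = 25 - 125*(5 - 1*(-6)) = 25 - 125*(5 + 6) = 25 - 125*11 = 25 - 1375 = -1350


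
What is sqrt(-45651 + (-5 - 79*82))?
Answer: I*sqrt(52134) ≈ 228.33*I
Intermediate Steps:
sqrt(-45651 + (-5 - 79*82)) = sqrt(-45651 + (-5 - 6478)) = sqrt(-45651 - 6483) = sqrt(-52134) = I*sqrt(52134)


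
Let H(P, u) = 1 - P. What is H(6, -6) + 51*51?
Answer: 2596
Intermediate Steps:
H(6, -6) + 51*51 = (1 - 1*6) + 51*51 = (1 - 6) + 2601 = -5 + 2601 = 2596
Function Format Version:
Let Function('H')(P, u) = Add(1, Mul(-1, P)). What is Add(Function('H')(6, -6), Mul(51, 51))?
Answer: 2596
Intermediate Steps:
Add(Function('H')(6, -6), Mul(51, 51)) = Add(Add(1, Mul(-1, 6)), Mul(51, 51)) = Add(Add(1, -6), 2601) = Add(-5, 2601) = 2596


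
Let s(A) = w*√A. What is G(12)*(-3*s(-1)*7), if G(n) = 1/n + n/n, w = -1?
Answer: 91*I/4 ≈ 22.75*I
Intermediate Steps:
G(n) = 1 + 1/n (G(n) = 1/n + 1 = 1 + 1/n)
s(A) = -√A
G(12)*(-3*s(-1)*7) = ((1 + 12)/12)*(-(-3)*√(-1)*7) = ((1/12)*13)*(-(-3)*I*7) = 13*((3*I)*7)/12 = 13*(21*I)/12 = 91*I/4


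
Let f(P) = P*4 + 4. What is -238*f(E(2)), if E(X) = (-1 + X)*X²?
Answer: -4760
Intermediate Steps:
E(X) = X²*(-1 + X)
f(P) = 4 + 4*P (f(P) = 4*P + 4 = 4 + 4*P)
-238*f(E(2)) = -238*(4 + 4*(2²*(-1 + 2))) = -238*(4 + 4*(4*1)) = -238*(4 + 4*4) = -238*(4 + 16) = -238*20 = -4760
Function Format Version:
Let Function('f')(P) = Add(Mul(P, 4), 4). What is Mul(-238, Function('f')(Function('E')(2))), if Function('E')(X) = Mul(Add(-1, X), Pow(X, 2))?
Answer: -4760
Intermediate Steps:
Function('E')(X) = Mul(Pow(X, 2), Add(-1, X))
Function('f')(P) = Add(4, Mul(4, P)) (Function('f')(P) = Add(Mul(4, P), 4) = Add(4, Mul(4, P)))
Mul(-238, Function('f')(Function('E')(2))) = Mul(-238, Add(4, Mul(4, Mul(Pow(2, 2), Add(-1, 2))))) = Mul(-238, Add(4, Mul(4, Mul(4, 1)))) = Mul(-238, Add(4, Mul(4, 4))) = Mul(-238, Add(4, 16)) = Mul(-238, 20) = -4760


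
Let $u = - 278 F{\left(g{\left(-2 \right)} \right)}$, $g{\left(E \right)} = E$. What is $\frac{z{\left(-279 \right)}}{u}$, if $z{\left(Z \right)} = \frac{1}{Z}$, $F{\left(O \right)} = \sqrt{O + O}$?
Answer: $- \frac{i}{155124} \approx - 6.4465 \cdot 10^{-6} i$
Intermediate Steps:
$F{\left(O \right)} = \sqrt{2} \sqrt{O}$ ($F{\left(O \right)} = \sqrt{2 O} = \sqrt{2} \sqrt{O}$)
$u = - 556 i$ ($u = - 278 \sqrt{2} \sqrt{-2} = - 278 \sqrt{2} i \sqrt{2} = - 278 \cdot 2 i = - 556 i \approx - 556.0 i$)
$\frac{z{\left(-279 \right)}}{u} = \frac{1}{\left(-279\right) \left(- 556 i\right)} = - \frac{\frac{1}{556} i}{279} = - \frac{i}{155124}$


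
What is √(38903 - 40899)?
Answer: 2*I*√499 ≈ 44.677*I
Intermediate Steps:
√(38903 - 40899) = √(-1996) = 2*I*√499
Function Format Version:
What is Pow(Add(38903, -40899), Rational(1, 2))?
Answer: Mul(2, I, Pow(499, Rational(1, 2))) ≈ Mul(44.677, I)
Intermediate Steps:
Pow(Add(38903, -40899), Rational(1, 2)) = Pow(-1996, Rational(1, 2)) = Mul(2, I, Pow(499, Rational(1, 2)))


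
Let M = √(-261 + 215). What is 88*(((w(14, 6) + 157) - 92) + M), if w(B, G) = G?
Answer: 6248 + 88*I*√46 ≈ 6248.0 + 596.84*I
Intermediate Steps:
M = I*√46 (M = √(-46) = I*√46 ≈ 6.7823*I)
88*(((w(14, 6) + 157) - 92) + M) = 88*(((6 + 157) - 92) + I*√46) = 88*((163 - 92) + I*√46) = 88*(71 + I*√46) = 6248 + 88*I*√46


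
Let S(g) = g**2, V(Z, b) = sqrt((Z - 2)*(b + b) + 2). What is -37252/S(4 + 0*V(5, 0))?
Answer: -9313/4 ≈ -2328.3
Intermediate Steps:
V(Z, b) = sqrt(2 + 2*b*(-2 + Z)) (V(Z, b) = sqrt((-2 + Z)*(2*b) + 2) = sqrt(2*b*(-2 + Z) + 2) = sqrt(2 + 2*b*(-2 + Z)))
-37252/S(4 + 0*V(5, 0)) = -37252/(4 + 0*sqrt(2 - 4*0 + 2*5*0))**2 = -37252/(4 + 0*sqrt(2 + 0 + 0))**2 = -37252/(4 + 0*sqrt(2))**2 = -37252/(4 + 0)**2 = -37252/(4**2) = -37252/16 = -37252*1/16 = -9313/4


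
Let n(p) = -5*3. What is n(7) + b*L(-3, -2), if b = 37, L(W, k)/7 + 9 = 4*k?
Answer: -4418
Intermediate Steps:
L(W, k) = -63 + 28*k (L(W, k) = -63 + 7*(4*k) = -63 + 28*k)
n(p) = -15
n(7) + b*L(-3, -2) = -15 + 37*(-63 + 28*(-2)) = -15 + 37*(-63 - 56) = -15 + 37*(-119) = -15 - 4403 = -4418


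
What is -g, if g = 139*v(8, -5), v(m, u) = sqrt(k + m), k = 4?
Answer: -278*sqrt(3) ≈ -481.51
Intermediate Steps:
v(m, u) = sqrt(4 + m)
g = 278*sqrt(3) (g = 139*sqrt(4 + 8) = 139*sqrt(12) = 139*(2*sqrt(3)) = 278*sqrt(3) ≈ 481.51)
-g = -278*sqrt(3)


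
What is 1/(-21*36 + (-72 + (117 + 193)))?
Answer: -1/518 ≈ -0.0019305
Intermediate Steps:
1/(-21*36 + (-72 + (117 + 193))) = 1/(-756 + (-72 + 310)) = 1/(-756 + 238) = 1/(-518) = -1/518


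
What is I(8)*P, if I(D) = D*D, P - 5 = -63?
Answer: -3712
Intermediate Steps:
P = -58 (P = 5 - 63 = -58)
I(D) = D**2
I(8)*P = 8**2*(-58) = 64*(-58) = -3712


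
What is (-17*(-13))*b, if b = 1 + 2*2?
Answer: 1105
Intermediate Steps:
b = 5 (b = 1 + 4 = 5)
(-17*(-13))*b = -17*(-13)*5 = 221*5 = 1105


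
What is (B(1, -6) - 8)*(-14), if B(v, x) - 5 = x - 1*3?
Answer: 168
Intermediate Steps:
B(v, x) = 2 + x (B(v, x) = 5 + (x - 1*3) = 5 + (x - 3) = 5 + (-3 + x) = 2 + x)
(B(1, -6) - 8)*(-14) = ((2 - 6) - 8)*(-14) = (-4 - 8)*(-14) = -12*(-14) = 168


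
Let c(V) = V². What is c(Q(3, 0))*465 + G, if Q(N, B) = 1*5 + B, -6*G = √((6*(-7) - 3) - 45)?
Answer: 11625 - I*√10/2 ≈ 11625.0 - 1.5811*I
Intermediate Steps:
G = -I*√10/2 (G = -√((6*(-7) - 3) - 45)/6 = -√((-42 - 3) - 45)/6 = -√(-45 - 45)/6 = -I*√10/2 ≈ -1.5811*I)
Q(N, B) = 5 + B
c(Q(3, 0))*465 + G = (5 + 0)²*465 - I*√10/2 = 5²*465 - I*√10/2 = 25*465 - I*√10/2 = 11625 - I*√10/2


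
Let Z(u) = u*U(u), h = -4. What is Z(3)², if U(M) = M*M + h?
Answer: 225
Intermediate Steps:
U(M) = -4 + M² (U(M) = M*M - 4 = M² - 4 = -4 + M²)
Z(u) = u*(-4 + u²)
Z(3)² = (3*(-4 + 3²))² = (3*(-4 + 9))² = (3*5)² = 15² = 225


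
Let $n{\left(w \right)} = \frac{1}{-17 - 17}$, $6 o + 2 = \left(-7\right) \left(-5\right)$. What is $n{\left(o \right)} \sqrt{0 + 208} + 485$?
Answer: $485 - \frac{2 \sqrt{13}}{17} \approx 484.58$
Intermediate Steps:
$o = \frac{11}{2}$ ($o = - \frac{1}{3} + \frac{\left(-7\right) \left(-5\right)}{6} = - \frac{1}{3} + \frac{1}{6} \cdot 35 = - \frac{1}{3} + \frac{35}{6} = \frac{11}{2} \approx 5.5$)
$n{\left(w \right)} = - \frac{1}{34}$ ($n{\left(w \right)} = \frac{1}{-34} = - \frac{1}{34}$)
$n{\left(o \right)} \sqrt{0 + 208} + 485 = - \frac{\sqrt{0 + 208}}{34} + 485 = - \frac{\sqrt{208}}{34} + 485 = - \frac{4 \sqrt{13}}{34} + 485 = - \frac{2 \sqrt{13}}{17} + 485 = 485 - \frac{2 \sqrt{13}}{17}$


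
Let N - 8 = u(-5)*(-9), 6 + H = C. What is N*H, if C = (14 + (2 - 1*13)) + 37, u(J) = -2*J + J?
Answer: -1258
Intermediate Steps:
u(J) = -J
C = 40 (C = (14 + (2 - 13)) + 37 = (14 - 11) + 37 = 3 + 37 = 40)
H = 34 (H = -6 + 40 = 34)
N = -37 (N = 8 - 1*(-5)*(-9) = 8 + 5*(-9) = 8 - 45 = -37)
N*H = -37*34 = -1258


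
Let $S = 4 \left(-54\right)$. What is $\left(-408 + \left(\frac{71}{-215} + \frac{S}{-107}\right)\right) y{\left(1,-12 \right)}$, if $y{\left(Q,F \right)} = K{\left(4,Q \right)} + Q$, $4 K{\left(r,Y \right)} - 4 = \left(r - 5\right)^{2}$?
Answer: $- \frac{84124773}{92020} \approx -914.2$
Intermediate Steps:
$S = -216$
$K{\left(r,Y \right)} = 1 + \frac{\left(-5 + r\right)^{2}}{4}$ ($K{\left(r,Y \right)} = 1 + \frac{\left(r - 5\right)^{2}}{4} = 1 + \frac{\left(-5 + r\right)^{2}}{4}$)
$y{\left(Q,F \right)} = \frac{5}{4} + Q$ ($y{\left(Q,F \right)} = \left(1 + \frac{\left(-5 + 4\right)^{2}}{4}\right) + Q = \left(1 + \frac{\left(-1\right)^{2}}{4}\right) + Q = \left(1 + \frac{1}{4} \cdot 1\right) + Q = \left(1 + \frac{1}{4}\right) + Q = \frac{5}{4} + Q$)
$\left(-408 + \left(\frac{71}{-215} + \frac{S}{-107}\right)\right) y{\left(1,-12 \right)} = \left(-408 + \left(\frac{71}{-215} - \frac{216}{-107}\right)\right) \left(\frac{5}{4} + 1\right) = \left(-408 + \left(71 \left(- \frac{1}{215}\right) - - \frac{216}{107}\right)\right) \frac{9}{4} = \left(-408 + \left(- \frac{71}{215} + \frac{216}{107}\right)\right) \frac{9}{4} = \left(-408 + \frac{38843}{23005}\right) \frac{9}{4} = \left(- \frac{9347197}{23005}\right) \frac{9}{4} = - \frac{84124773}{92020}$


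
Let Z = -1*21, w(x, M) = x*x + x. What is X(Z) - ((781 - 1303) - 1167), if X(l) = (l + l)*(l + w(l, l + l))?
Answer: -15069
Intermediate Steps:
w(x, M) = x + x**2 (w(x, M) = x**2 + x = x + x**2)
Z = -21
X(l) = 2*l*(l + l*(1 + l)) (X(l) = (l + l)*(l + l*(1 + l)) = (2*l)*(l + l*(1 + l)) = 2*l*(l + l*(1 + l)))
X(Z) - ((781 - 1303) - 1167) = 2*(-21)**2*(2 - 21) - ((781 - 1303) - 1167) = 2*441*(-19) - (-522 - 1167) = -16758 - 1*(-1689) = -16758 + 1689 = -15069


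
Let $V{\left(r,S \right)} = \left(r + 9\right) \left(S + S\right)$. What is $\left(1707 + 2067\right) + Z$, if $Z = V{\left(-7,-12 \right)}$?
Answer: $3726$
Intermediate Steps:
$V{\left(r,S \right)} = 2 S \left(9 + r\right)$ ($V{\left(r,S \right)} = \left(9 + r\right) 2 S = 2 S \left(9 + r\right)$)
$Z = -48$ ($Z = 2 \left(-12\right) \left(9 - 7\right) = 2 \left(-12\right) 2 = -48$)
$\left(1707 + 2067\right) + Z = \left(1707 + 2067\right) - 48 = 3774 - 48 = 3726$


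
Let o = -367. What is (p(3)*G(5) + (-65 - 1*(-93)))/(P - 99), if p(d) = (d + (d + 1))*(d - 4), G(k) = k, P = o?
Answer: 7/466 ≈ 0.015021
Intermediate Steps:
P = -367
p(d) = (1 + 2*d)*(-4 + d) (p(d) = (d + (1 + d))*(-4 + d) = (1 + 2*d)*(-4 + d))
(p(3)*G(5) + (-65 - 1*(-93)))/(P - 99) = ((-4 - 7*3 + 2*3²)*5 + (-65 - 1*(-93)))/(-367 - 99) = ((-4 - 21 + 2*9)*5 + (-65 + 93))/(-466) = ((-4 - 21 + 18)*5 + 28)*(-1/466) = (-7*5 + 28)*(-1/466) = (-35 + 28)*(-1/466) = -7*(-1/466) = 7/466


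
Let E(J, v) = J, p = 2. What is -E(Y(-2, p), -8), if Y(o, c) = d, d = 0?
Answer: 0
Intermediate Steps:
Y(o, c) = 0
-E(Y(-2, p), -8) = -1*0 = 0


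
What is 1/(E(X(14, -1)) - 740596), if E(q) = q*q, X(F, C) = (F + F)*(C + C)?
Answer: -1/737460 ≈ -1.3560e-6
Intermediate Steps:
X(F, C) = 4*C*F (X(F, C) = (2*F)*(2*C) = 4*C*F)
E(q) = q²
1/(E(X(14, -1)) - 740596) = 1/((4*(-1)*14)² - 740596) = 1/((-56)² - 740596) = 1/(3136 - 740596) = 1/(-737460) = -1/737460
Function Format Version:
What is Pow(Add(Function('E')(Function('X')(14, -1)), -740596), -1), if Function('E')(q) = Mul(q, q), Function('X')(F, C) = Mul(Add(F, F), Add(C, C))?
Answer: Rational(-1, 737460) ≈ -1.3560e-6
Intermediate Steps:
Function('X')(F, C) = Mul(4, C, F) (Function('X')(F, C) = Mul(Mul(2, F), Mul(2, C)) = Mul(4, C, F))
Function('E')(q) = Pow(q, 2)
Pow(Add(Function('E')(Function('X')(14, -1)), -740596), -1) = Pow(Add(Pow(Mul(4, -1, 14), 2), -740596), -1) = Pow(Add(Pow(-56, 2), -740596), -1) = Pow(Add(3136, -740596), -1) = Pow(-737460, -1) = Rational(-1, 737460)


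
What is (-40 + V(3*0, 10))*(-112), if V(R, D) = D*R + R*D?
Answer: 4480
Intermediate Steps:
V(R, D) = 2*D*R (V(R, D) = D*R + D*R = 2*D*R)
(-40 + V(3*0, 10))*(-112) = (-40 + 2*10*(3*0))*(-112) = (-40 + 2*10*0)*(-112) = (-40 + 0)*(-112) = -40*(-112) = 4480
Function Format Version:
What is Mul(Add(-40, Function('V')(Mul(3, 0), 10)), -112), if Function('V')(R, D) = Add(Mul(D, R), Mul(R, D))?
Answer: 4480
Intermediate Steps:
Function('V')(R, D) = Mul(2, D, R) (Function('V')(R, D) = Add(Mul(D, R), Mul(D, R)) = Mul(2, D, R))
Mul(Add(-40, Function('V')(Mul(3, 0), 10)), -112) = Mul(Add(-40, Mul(2, 10, Mul(3, 0))), -112) = Mul(Add(-40, Mul(2, 10, 0)), -112) = Mul(Add(-40, 0), -112) = Mul(-40, -112) = 4480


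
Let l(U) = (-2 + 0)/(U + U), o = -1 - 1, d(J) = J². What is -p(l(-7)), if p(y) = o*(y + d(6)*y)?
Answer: 74/7 ≈ 10.571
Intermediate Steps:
o = -2
l(U) = -1/U (l(U) = -2*1/(2*U) = -1/U)
p(y) = -74*y (p(y) = -2*(y + 6²*y) = -2*(y + 36*y) = -74*y)
-p(l(-7)) = -(-74)*(-1/(-7)) = -(-74)*(-1*(-⅐)) = -(-74)/7 = -1*(-74/7) = 74/7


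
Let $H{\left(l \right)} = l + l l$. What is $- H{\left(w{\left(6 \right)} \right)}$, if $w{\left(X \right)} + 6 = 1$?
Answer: $-20$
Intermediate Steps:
$w{\left(X \right)} = -5$ ($w{\left(X \right)} = -6 + 1 = -5$)
$H{\left(l \right)} = l + l^{2}$
$- H{\left(w{\left(6 \right)} \right)} = - \left(-5\right) \left(1 - 5\right) = - \left(-5\right) \left(-4\right) = \left(-1\right) 20 = -20$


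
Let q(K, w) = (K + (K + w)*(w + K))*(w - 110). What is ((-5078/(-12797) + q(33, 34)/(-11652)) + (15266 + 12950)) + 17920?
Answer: 1720956452756/37277661 ≈ 46166.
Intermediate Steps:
q(K, w) = (-110 + w)*(K + (K + w)²) (q(K, w) = (K + (K + w)*(K + w))*(-110 + w) = (K + (K + w)²)*(-110 + w) = (-110 + w)*(K + (K + w)²))
((-5078/(-12797) + q(33, 34)/(-11652)) + (15266 + 12950)) + 17920 = ((-5078/(-12797) + (-110*33 - 110*(33 + 34)² + 33*34 + 34*(33 + 34)²)/(-11652)) + (15266 + 12950)) + 17920 = ((-5078*(-1/12797) + (-3630 - 110*67² + 1122 + 34*67²)*(-1/11652)) + 28216) + 17920 = ((5078/12797 + (-3630 - 110*4489 + 1122 + 34*4489)*(-1/11652)) + 28216) + 17920 = ((5078/12797 + (-3630 - 493790 + 1122 + 152626)*(-1/11652)) + 28216) + 17920 = ((5078/12797 - 343672*(-1/11652)) + 28216) + 17920 = ((5078/12797 + 85918/2913) + 28216) + 17920 = (1114284860/37277661 + 28216) + 17920 = 1052940767636/37277661 + 17920 = 1720956452756/37277661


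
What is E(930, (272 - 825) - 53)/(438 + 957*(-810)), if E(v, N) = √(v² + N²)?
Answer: -√34226/129122 ≈ -0.0014328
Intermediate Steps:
E(v, N) = √(N² + v²)
E(930, (272 - 825) - 53)/(438 + 957*(-810)) = √(((272 - 825) - 53)² + 930²)/(438 + 957*(-810)) = √((-553 - 53)² + 864900)/(438 - 775170) = √((-606)² + 864900)/(-774732) = √(367236 + 864900)*(-1/774732) = √1232136*(-1/774732) = (6*√34226)*(-1/774732) = -√34226/129122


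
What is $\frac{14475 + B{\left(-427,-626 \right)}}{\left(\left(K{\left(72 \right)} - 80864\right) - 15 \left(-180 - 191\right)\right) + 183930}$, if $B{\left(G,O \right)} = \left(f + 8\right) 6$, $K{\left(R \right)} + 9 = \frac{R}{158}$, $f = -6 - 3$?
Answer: $\frac{163293}{1225882} \approx 0.1332$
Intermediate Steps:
$f = -9$
$K{\left(R \right)} = -9 + \frac{R}{158}$
$B{\left(G,O \right)} = -6$ ($B{\left(G,O \right)} = \left(-9 + 8\right) 6 = \left(-1\right) 6 = -6$)
$\frac{14475 + B{\left(-427,-626 \right)}}{\left(\left(K{\left(72 \right)} - 80864\right) - 15 \left(-180 - 191\right)\right) + 183930} = \frac{14475 - 6}{\left(\left(\left(-9 + \frac{1}{158} \cdot 72\right) - 80864\right) - 15 \left(-180 - 191\right)\right) + 183930} = \frac{14469}{\left(\left(\left(-9 + \frac{36}{79}\right) - 80864\right) - -5565\right) + 183930} = \frac{14469}{\left(\left(- \frac{675}{79} - 80864\right) + 5565\right) + 183930} = \frac{14469}{\left(- \frac{6388931}{79} + 5565\right) + 183930} = \frac{14469}{- \frac{5949296}{79} + 183930} = \frac{14469}{\frac{8581174}{79}} = 14469 \cdot \frac{79}{8581174} = \frac{163293}{1225882}$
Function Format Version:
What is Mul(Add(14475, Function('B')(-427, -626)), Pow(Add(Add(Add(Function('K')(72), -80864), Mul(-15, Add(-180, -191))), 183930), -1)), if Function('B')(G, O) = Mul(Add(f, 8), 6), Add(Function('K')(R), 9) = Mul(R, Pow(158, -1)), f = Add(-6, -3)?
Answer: Rational(163293, 1225882) ≈ 0.13320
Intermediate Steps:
f = -9
Function('K')(R) = Add(-9, Mul(Rational(1, 158), R)) (Function('K')(R) = Add(-9, Mul(R, Pow(158, -1))) = Add(-9, Mul(R, Rational(1, 158))) = Add(-9, Mul(Rational(1, 158), R)))
Function('B')(G, O) = -6 (Function('B')(G, O) = Mul(Add(-9, 8), 6) = Mul(-1, 6) = -6)
Mul(Add(14475, Function('B')(-427, -626)), Pow(Add(Add(Add(Function('K')(72), -80864), Mul(-15, Add(-180, -191))), 183930), -1)) = Mul(Add(14475, -6), Pow(Add(Add(Add(Add(-9, Mul(Rational(1, 158), 72)), -80864), Mul(-15, Add(-180, -191))), 183930), -1)) = Mul(14469, Pow(Add(Add(Add(Add(-9, Rational(36, 79)), -80864), Mul(-15, -371)), 183930), -1)) = Mul(14469, Pow(Add(Add(Add(Rational(-675, 79), -80864), 5565), 183930), -1)) = Mul(14469, Pow(Add(Add(Rational(-6388931, 79), 5565), 183930), -1)) = Mul(14469, Pow(Add(Rational(-5949296, 79), 183930), -1)) = Mul(14469, Pow(Rational(8581174, 79), -1)) = Mul(14469, Rational(79, 8581174)) = Rational(163293, 1225882)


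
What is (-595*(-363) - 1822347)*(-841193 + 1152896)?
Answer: -500707854486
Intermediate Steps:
(-595*(-363) - 1822347)*(-841193 + 1152896) = (215985 - 1822347)*311703 = -1606362*311703 = -500707854486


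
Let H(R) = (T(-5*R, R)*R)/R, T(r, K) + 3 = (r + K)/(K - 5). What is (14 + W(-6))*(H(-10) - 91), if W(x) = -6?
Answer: -2320/3 ≈ -773.33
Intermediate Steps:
T(r, K) = -3 + (K + r)/(-5 + K) (T(r, K) = -3 + (r + K)/(K - 5) = -3 + (K + r)/(-5 + K))
H(R) = (15 - 7*R)/(-5 + R) (H(R) = (((15 - 5*R - 2*R)/(-5 + R))*R)/R = (((15 - 7*R)/(-5 + R))*R)/R = (R*(15 - 7*R)/(-5 + R))/R = (15 - 7*R)/(-5 + R))
(14 + W(-6))*(H(-10) - 91) = (14 - 6)*((15 - 7*(-10))/(-5 - 10) - 91) = 8*((15 + 70)/(-15) - 91) = 8*(-1/15*85 - 91) = 8*(-17/3 - 91) = 8*(-290/3) = -2320/3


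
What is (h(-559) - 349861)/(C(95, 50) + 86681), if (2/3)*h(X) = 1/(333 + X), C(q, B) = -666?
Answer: -31627435/7775756 ≈ -4.0674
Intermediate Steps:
h(X) = 3/(2*(333 + X))
(h(-559) - 349861)/(C(95, 50) + 86681) = (3/(2*(333 - 559)) - 349861)/(-666 + 86681) = ((3/2)/(-226) - 349861)/86015 = ((3/2)*(-1/226) - 349861)*(1/86015) = (-3/452 - 349861)*(1/86015) = -158137175/452*1/86015 = -31627435/7775756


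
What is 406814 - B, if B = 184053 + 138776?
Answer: 83985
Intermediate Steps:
B = 322829
406814 - B = 406814 - 1*322829 = 406814 - 322829 = 83985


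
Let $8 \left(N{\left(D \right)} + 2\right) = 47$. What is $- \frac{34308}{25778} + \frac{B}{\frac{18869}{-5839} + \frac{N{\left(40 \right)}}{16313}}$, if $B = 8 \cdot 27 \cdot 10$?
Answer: $- \frac{21256859070605358}{31736571385663} \approx -669.79$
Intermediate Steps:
$B = 2160$ ($B = 216 \cdot 10 = 2160$)
$N{\left(D \right)} = \frac{31}{8}$ ($N{\left(D \right)} = -2 + \frac{1}{8} \cdot 47 = -2 + \frac{47}{8} = \frac{31}{8}$)
$- \frac{34308}{25778} + \frac{B}{\frac{18869}{-5839} + \frac{N{\left(40 \right)}}{16313}} = - \frac{34308}{25778} + \frac{2160}{\frac{18869}{-5839} + \frac{31}{8 \cdot 16313}} = \left(-34308\right) \frac{1}{25778} + \frac{2160}{18869 \left(- \frac{1}{5839}\right) + \frac{31}{8} \cdot \frac{1}{16313}} = - \frac{17154}{12889} + \frac{2160}{- \frac{18869}{5839} + \frac{31}{130504}} = - \frac{17154}{12889} + \frac{2160}{- \frac{2462298967}{762012856}} = - \frac{17154}{12889} + 2160 \left(- \frac{762012856}{2462298967}\right) = - \frac{17154}{12889} - \frac{1645947768960}{2462298967} = - \frac{21256859070605358}{31736571385663}$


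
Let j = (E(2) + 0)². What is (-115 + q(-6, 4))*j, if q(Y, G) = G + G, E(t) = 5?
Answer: -2675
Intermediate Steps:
q(Y, G) = 2*G
j = 25 (j = (5 + 0)² = 5² = 25)
(-115 + q(-6, 4))*j = (-115 + 2*4)*25 = (-115 + 8)*25 = -107*25 = -2675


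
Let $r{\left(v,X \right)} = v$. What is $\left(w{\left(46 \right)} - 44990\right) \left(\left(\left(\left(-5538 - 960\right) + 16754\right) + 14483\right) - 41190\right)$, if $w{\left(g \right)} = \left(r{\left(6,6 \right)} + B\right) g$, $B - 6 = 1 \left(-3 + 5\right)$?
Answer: $729536046$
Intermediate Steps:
$B = 8$ ($B = 6 + 1 \left(-3 + 5\right) = 6 + 1 \cdot 2 = 6 + 2 = 8$)
$w{\left(g \right)} = 14 g$ ($w{\left(g \right)} = \left(6 + 8\right) g = 14 g$)
$\left(w{\left(46 \right)} - 44990\right) \left(\left(\left(\left(-5538 - 960\right) + 16754\right) + 14483\right) - 41190\right) = \left(14 \cdot 46 - 44990\right) \left(\left(\left(\left(-5538 - 960\right) + 16754\right) + 14483\right) - 41190\right) = \left(644 - 44990\right) \left(\left(\left(-6498 + 16754\right) + 14483\right) - 41190\right) = - 44346 \left(\left(10256 + 14483\right) - 41190\right) = - 44346 \left(24739 - 41190\right) = \left(-44346\right) \left(-16451\right) = 729536046$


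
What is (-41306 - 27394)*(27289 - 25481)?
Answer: -124209600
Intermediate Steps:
(-41306 - 27394)*(27289 - 25481) = -68700*1808 = -124209600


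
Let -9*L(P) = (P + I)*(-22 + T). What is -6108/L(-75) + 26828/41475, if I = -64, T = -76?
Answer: 188958194/40355175 ≈ 4.6824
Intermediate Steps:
L(P) = -6272/9 + 98*P/9 (L(P) = -(P - 64)*(-22 - 76)/9 = -(-64 + P)*(-98)/9 = -(6272 - 98*P)/9 = -6272/9 + 98*P/9)
-6108/L(-75) + 26828/41475 = -6108/(-6272/9 + (98/9)*(-75)) + 26828/41475 = -6108/(-6272/9 - 2450/3) + 26828*(1/41475) = -6108/(-13622/9) + 26828/41475 = -6108*(-9/13622) + 26828/41475 = 27486/6811 + 26828/41475 = 188958194/40355175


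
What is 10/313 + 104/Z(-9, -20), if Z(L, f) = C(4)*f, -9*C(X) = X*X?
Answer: 37021/12520 ≈ 2.9569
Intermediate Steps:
C(X) = -X²/9 (C(X) = -X*X/9 = -X²/9)
Z(L, f) = -16*f/9 (Z(L, f) = (-⅑*4²)*f = (-⅑*16)*f = -16*f/9)
10/313 + 104/Z(-9, -20) = 10/313 + 104/((-16/9*(-20))) = 10*(1/313) + 104/(320/9) = 10/313 + 104*(9/320) = 10/313 + 117/40 = 37021/12520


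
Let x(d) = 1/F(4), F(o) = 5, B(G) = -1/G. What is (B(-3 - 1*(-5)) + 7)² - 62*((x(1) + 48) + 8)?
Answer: -68843/20 ≈ -3442.1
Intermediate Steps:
x(d) = ⅕ (x(d) = 1/5 = ⅕)
(B(-3 - 1*(-5)) + 7)² - 62*((x(1) + 48) + 8) = (-1/(-3 - 1*(-5)) + 7)² - 62*((⅕ + 48) + 8) = (-1/(-3 + 5) + 7)² - 62*(241/5 + 8) = (-1/2 + 7)² - 62*281/5 = (-1*½ + 7)² - 17422/5 = (-½ + 7)² - 17422/5 = (13/2)² - 17422/5 = 169/4 - 17422/5 = -68843/20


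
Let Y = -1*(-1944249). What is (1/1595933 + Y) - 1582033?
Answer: 578072467529/1595933 ≈ 3.6222e+5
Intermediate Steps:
Y = 1944249
(1/1595933 + Y) - 1582033 = (1/1595933 + 1944249) - 1582033 = 3102891139318/1595933 - 1582033 = 578072467529/1595933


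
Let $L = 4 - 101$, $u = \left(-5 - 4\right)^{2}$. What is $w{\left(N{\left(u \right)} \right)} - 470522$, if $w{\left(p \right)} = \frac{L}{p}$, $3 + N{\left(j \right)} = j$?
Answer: $- \frac{36700813}{78} \approx -4.7052 \cdot 10^{5}$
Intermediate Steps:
$u = 81$ ($u = \left(-9\right)^{2} = 81$)
$N{\left(j \right)} = -3 + j$
$L = -97$
$w{\left(p \right)} = - \frac{97}{p}$
$w{\left(N{\left(u \right)} \right)} - 470522 = - \frac{97}{-3 + 81} - 470522 = - \frac{97}{78} - 470522 = - \frac{36700813}{78}$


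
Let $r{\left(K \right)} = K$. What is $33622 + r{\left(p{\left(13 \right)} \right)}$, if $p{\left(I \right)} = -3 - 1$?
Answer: $33618$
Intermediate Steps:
$p{\left(I \right)} = -4$
$33622 + r{\left(p{\left(13 \right)} \right)} = 33622 - 4 = 33618$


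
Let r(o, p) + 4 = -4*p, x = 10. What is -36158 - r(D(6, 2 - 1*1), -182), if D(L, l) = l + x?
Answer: -36882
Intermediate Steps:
D(L, l) = 10 + l (D(L, l) = l + 10 = 10 + l)
r(o, p) = -4 - 4*p
-36158 - r(D(6, 2 - 1*1), -182) = -36158 - (-4 - 4*(-182)) = -36158 - (-4 + 728) = -36158 - 1*724 = -36158 - 724 = -36882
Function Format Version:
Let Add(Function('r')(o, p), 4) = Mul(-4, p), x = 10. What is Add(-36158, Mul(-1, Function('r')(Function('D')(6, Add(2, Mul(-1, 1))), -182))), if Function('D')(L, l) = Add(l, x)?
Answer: -36882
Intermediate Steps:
Function('D')(L, l) = Add(10, l) (Function('D')(L, l) = Add(l, 10) = Add(10, l))
Function('r')(o, p) = Add(-4, Mul(-4, p))
Add(-36158, Mul(-1, Function('r')(Function('D')(6, Add(2, Mul(-1, 1))), -182))) = Add(-36158, Mul(-1, Add(-4, Mul(-4, -182)))) = Add(-36158, Mul(-1, Add(-4, 728))) = Add(-36158, Mul(-1, 724)) = Add(-36158, -724) = -36882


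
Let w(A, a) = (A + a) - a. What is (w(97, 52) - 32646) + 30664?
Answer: -1885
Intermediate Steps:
w(A, a) = A
(w(97, 52) - 32646) + 30664 = (97 - 32646) + 30664 = -32549 + 30664 = -1885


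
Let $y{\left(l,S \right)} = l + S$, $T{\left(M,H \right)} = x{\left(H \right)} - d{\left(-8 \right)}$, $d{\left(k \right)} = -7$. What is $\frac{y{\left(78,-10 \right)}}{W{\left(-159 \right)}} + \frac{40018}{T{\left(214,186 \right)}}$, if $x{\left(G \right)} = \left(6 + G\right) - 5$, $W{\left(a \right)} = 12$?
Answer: $\frac{61676}{291} \approx 211.95$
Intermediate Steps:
$x{\left(G \right)} = 1 + G$
$T{\left(M,H \right)} = 8 + H$ ($T{\left(M,H \right)} = \left(1 + H\right) - -7 = \left(1 + H\right) + 7 = 8 + H$)
$y{\left(l,S \right)} = S + l$
$\frac{y{\left(78,-10 \right)}}{W{\left(-159 \right)}} + \frac{40018}{T{\left(214,186 \right)}} = \frac{-10 + 78}{12} + \frac{40018}{8 + 186} = 68 \cdot \frac{1}{12} + \frac{40018}{194} = \frac{17}{3} + 40018 \cdot \frac{1}{194} = \frac{17}{3} + \frac{20009}{97} = \frac{61676}{291}$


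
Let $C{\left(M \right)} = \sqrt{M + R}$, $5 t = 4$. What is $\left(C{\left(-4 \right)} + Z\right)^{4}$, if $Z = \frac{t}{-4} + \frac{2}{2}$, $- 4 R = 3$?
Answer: $\frac{47321}{10000} - \frac{822 i \sqrt{19}}{125} \approx 4.7321 - 28.664 i$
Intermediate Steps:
$t = \frac{4}{5}$ ($t = \frac{1}{5} \cdot 4 = \frac{4}{5} \approx 0.8$)
$R = - \frac{3}{4}$ ($R = \left(- \frac{1}{4}\right) 3 = - \frac{3}{4} \approx -0.75$)
$C{\left(M \right)} = \sqrt{- \frac{3}{4} + M}$ ($C{\left(M \right)} = \sqrt{M - \frac{3}{4}} = \sqrt{- \frac{3}{4} + M}$)
$Z = \frac{4}{5}$ ($Z = \frac{4}{5 \left(-4\right)} + \frac{2}{2} = \frac{4}{5} \left(- \frac{1}{4}\right) + 2 \cdot \frac{1}{2} = - \frac{1}{5} + 1 = \frac{4}{5} \approx 0.8$)
$\left(C{\left(-4 \right)} + Z\right)^{4} = \left(\frac{\sqrt{-3 + 4 \left(-4\right)}}{2} + \frac{4}{5}\right)^{4} = \left(\frac{\sqrt{-3 - 16}}{2} + \frac{4}{5}\right)^{4} = \left(\frac{\sqrt{-19}}{2} + \frac{4}{5}\right)^{4} = \left(\frac{i \sqrt{19}}{2} + \frac{4}{5}\right)^{4} = \left(\frac{4}{5} + \frac{i \sqrt{19}}{2}\right)^{4}$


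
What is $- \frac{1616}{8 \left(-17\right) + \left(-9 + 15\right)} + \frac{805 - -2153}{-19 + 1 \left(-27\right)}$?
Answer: $- \frac{77551}{1495} \approx -51.874$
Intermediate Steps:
$- \frac{1616}{8 \left(-17\right) + \left(-9 + 15\right)} + \frac{805 - -2153}{-19 + 1 \left(-27\right)} = - \frac{1616}{-136 + 6} + \frac{805 + 2153}{-19 - 27} = - \frac{1616}{-130} + \frac{2958}{-46} = \left(-1616\right) \left(- \frac{1}{130}\right) + 2958 \left(- \frac{1}{46}\right) = \frac{808}{65} - \frac{1479}{23} = - \frac{77551}{1495}$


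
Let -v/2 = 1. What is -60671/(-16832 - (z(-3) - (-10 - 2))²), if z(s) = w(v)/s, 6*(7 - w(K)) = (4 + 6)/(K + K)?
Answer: 78629616/21931921 ≈ 3.5852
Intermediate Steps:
v = -2 (v = -2*1 = -2)
w(K) = 7 - 5/(6*K) (w(K) = 7 - (4 + 6)/(6*(K + K)) = 7 - 5/(3*(2*K)) = 7 - 5*1/(2*K)/3 = 7 - 5/(6*K))
z(s) = 89/(12*s) (z(s) = (7 - ⅚/(-2))/s = (7 - ⅚*(-½))/s = (7 + 5/12)/s = 89/(12*s))
-60671/(-16832 - (z(-3) - (-10 - 2))²) = -60671/(-16832 - ((89/12)/(-3) - (-10 - 2))²) = -60671/(-16832 - ((89/12)*(-⅓) - 1*(-12))²) = -60671/(-16832 - (-89/36 + 12)²) = -60671/(-16832 - (343/36)²) = -60671/(-16832 - 1*117649/1296) = -60671/(-16832 - 117649/1296) = -60671/(-21931921/1296) = -60671*(-1296/21931921) = 78629616/21931921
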